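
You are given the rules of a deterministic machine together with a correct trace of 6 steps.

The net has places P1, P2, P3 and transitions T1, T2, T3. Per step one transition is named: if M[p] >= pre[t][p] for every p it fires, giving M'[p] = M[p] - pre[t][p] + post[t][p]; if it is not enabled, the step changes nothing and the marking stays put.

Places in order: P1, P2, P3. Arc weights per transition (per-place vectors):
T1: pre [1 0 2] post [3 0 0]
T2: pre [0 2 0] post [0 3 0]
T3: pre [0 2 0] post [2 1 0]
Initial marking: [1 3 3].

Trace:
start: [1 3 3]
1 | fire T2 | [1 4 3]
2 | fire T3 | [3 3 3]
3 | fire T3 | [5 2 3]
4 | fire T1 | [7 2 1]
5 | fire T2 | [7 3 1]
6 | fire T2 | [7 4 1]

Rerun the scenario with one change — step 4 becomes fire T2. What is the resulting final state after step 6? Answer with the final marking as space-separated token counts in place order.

(re-executing from step 4 with the substitution; state before step 4: [5 2 3])
4 | fire T2 | [5 3 3]
5 | fire T2 | [5 4 3]
6 | fire T2 | [5 5 3]

5 5 3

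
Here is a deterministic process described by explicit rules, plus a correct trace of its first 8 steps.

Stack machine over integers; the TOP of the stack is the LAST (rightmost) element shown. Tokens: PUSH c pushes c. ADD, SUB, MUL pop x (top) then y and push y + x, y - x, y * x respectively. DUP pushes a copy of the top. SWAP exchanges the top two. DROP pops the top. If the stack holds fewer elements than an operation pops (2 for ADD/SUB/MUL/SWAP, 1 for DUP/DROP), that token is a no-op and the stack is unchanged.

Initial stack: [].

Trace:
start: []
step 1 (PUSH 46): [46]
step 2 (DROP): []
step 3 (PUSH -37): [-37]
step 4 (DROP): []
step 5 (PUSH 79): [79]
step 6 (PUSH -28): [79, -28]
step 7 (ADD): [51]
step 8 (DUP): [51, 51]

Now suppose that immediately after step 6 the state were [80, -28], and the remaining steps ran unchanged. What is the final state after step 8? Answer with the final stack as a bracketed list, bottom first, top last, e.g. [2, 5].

[52, 52]

state after step 6 := [80, -28]
step 7 (ADD): [52]
step 8 (DUP): [52, 52]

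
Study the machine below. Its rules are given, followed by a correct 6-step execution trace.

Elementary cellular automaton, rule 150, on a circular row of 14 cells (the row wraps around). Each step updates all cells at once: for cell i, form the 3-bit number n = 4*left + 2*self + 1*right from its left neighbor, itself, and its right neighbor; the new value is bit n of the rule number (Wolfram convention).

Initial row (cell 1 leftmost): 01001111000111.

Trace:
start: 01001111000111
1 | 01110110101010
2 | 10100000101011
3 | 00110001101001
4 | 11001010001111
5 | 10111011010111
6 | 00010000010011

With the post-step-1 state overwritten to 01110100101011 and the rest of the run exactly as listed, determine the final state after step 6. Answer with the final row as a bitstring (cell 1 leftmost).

11011111110100

state after step 1 := 01110100101011
2 | 00100111101000
3 | 01111011001100
4 | 10110000110010
5 | 10001001001110
6 | 11011111110100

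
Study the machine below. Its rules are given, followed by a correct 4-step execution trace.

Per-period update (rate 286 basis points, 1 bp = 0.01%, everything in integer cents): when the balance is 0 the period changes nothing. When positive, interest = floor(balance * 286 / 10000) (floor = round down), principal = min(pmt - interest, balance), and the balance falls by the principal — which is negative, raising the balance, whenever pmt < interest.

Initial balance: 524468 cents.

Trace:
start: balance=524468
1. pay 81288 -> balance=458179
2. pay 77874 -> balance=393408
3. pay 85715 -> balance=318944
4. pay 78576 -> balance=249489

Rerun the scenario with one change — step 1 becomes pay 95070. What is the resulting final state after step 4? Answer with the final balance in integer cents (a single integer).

(re-executing from step 1 with the substitution; state before step 1: balance=524468)
1. pay 95070 -> balance=444397
2. pay 77874 -> balance=379232
3. pay 85715 -> balance=304363
4. pay 78576 -> balance=234491

234491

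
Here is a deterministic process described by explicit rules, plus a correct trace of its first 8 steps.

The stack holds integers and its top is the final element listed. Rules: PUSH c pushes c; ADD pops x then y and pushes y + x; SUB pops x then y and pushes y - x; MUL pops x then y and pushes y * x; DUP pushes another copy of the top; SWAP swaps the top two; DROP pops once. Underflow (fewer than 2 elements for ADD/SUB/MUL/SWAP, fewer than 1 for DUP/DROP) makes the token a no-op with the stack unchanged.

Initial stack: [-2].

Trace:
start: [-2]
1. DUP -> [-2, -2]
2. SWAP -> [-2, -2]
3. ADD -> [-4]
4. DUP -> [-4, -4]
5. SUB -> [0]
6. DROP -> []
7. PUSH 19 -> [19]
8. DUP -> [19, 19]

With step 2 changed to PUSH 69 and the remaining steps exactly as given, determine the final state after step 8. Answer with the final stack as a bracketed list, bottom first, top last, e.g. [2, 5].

(re-executing from step 2 with the substitution; state before step 2: [-2, -2])
2. PUSH 69 -> [-2, -2, 69]
3. ADD -> [-2, 67]
4. DUP -> [-2, 67, 67]
5. SUB -> [-2, 0]
6. DROP -> [-2]
7. PUSH 19 -> [-2, 19]
8. DUP -> [-2, 19, 19]

[-2, 19, 19]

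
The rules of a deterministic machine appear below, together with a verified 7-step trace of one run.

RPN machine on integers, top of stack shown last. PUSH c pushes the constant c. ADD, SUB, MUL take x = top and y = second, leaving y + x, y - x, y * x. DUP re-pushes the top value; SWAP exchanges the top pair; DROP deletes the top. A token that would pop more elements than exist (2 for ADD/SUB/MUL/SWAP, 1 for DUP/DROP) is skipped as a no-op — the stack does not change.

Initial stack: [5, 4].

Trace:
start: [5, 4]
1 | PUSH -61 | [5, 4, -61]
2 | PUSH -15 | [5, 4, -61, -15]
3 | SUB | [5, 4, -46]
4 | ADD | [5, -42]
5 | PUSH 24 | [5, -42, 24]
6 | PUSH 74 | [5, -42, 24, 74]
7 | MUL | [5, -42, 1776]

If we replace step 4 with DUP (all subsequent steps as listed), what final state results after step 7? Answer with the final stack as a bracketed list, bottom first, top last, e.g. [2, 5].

(re-executing from step 4 with the substitution; state before step 4: [5, 4, -46])
4 | DUP | [5, 4, -46, -46]
5 | PUSH 24 | [5, 4, -46, -46, 24]
6 | PUSH 74 | [5, 4, -46, -46, 24, 74]
7 | MUL | [5, 4, -46, -46, 1776]

[5, 4, -46, -46, 1776]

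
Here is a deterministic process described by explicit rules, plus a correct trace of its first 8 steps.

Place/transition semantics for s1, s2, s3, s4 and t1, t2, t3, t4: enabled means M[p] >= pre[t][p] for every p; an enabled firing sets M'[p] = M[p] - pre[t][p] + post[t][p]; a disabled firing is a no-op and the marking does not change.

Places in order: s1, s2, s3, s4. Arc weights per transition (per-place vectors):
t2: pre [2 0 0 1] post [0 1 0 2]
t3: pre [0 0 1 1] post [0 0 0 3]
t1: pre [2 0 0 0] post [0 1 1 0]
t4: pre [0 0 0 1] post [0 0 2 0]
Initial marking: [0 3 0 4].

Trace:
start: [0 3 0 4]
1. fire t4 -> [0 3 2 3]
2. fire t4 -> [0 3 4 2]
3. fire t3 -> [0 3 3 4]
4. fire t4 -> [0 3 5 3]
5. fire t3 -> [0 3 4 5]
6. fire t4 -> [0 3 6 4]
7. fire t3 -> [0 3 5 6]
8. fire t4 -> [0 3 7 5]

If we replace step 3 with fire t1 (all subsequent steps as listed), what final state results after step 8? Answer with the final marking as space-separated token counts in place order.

(re-executing from step 3 with the substitution; state before step 3: [0 3 4 2])
3. fire t1 -> [0 3 4 2]
4. fire t4 -> [0 3 6 1]
5. fire t3 -> [0 3 5 3]
6. fire t4 -> [0 3 7 2]
7. fire t3 -> [0 3 6 4]
8. fire t4 -> [0 3 8 3]

0 3 8 3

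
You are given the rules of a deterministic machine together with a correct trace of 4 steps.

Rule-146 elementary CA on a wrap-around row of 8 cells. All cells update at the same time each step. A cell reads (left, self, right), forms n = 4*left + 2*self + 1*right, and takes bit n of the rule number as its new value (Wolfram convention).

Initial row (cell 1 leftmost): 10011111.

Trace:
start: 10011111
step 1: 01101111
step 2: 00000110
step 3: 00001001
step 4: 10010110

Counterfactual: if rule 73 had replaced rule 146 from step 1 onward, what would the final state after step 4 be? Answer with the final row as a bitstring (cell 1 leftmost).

10010110

(re-executing steps 1..4 under rule 73; state before step 1: 10011111)
step 1: 10010000
step 2: 00000110
step 3: 11110110
step 4: 10010110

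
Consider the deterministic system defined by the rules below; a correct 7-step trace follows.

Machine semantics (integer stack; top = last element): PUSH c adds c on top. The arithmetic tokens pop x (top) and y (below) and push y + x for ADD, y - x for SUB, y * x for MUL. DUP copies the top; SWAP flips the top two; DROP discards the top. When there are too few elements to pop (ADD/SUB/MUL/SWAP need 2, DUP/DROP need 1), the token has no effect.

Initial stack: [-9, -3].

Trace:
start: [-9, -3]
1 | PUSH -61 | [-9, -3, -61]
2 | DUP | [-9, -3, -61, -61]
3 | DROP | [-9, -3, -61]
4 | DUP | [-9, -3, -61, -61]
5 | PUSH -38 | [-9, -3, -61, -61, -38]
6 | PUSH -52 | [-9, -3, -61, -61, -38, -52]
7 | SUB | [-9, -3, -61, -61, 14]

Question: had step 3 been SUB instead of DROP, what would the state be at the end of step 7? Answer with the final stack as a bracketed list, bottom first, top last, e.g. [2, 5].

(re-executing from step 3 with the substitution; state before step 3: [-9, -3, -61, -61])
3 | SUB | [-9, -3, 0]
4 | DUP | [-9, -3, 0, 0]
5 | PUSH -38 | [-9, -3, 0, 0, -38]
6 | PUSH -52 | [-9, -3, 0, 0, -38, -52]
7 | SUB | [-9, -3, 0, 0, 14]

[-9, -3, 0, 0, 14]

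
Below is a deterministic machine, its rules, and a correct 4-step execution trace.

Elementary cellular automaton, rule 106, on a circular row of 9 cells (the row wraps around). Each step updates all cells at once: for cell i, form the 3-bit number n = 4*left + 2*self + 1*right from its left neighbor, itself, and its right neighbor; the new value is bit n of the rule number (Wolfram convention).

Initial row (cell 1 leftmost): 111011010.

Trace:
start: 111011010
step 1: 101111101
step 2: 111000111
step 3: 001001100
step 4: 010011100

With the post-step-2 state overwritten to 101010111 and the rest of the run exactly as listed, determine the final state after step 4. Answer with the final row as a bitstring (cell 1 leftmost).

111011101

state after step 2 := 101010111
step 3: 110101100
step 4: 111011101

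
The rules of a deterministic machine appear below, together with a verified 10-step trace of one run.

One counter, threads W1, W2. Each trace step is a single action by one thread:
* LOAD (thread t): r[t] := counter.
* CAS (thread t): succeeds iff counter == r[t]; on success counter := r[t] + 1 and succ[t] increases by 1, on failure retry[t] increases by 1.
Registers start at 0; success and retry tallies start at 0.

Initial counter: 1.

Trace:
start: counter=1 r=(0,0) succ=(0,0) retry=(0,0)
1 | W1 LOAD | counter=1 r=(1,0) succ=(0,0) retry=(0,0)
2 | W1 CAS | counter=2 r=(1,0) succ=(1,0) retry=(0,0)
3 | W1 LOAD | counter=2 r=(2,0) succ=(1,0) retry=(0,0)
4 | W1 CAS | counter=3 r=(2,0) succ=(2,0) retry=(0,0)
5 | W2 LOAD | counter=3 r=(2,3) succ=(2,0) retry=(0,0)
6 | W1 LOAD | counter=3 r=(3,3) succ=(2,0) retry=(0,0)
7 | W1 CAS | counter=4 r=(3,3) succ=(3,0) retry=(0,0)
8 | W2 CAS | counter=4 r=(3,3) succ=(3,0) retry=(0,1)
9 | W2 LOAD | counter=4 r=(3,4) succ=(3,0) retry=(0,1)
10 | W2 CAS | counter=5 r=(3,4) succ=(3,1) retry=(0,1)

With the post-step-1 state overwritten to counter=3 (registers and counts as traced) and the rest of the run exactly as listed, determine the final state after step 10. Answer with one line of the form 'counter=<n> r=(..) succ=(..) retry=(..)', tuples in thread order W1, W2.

counter=6 r=(4,5) succ=(2,1) retry=(1,1)

state after step 1 := counter=3 r=(1,0) succ=(0,0) retry=(0,0)
2 | W1 CAS | counter=3 r=(1,0) succ=(0,0) retry=(1,0)
3 | W1 LOAD | counter=3 r=(3,0) succ=(0,0) retry=(1,0)
4 | W1 CAS | counter=4 r=(3,0) succ=(1,0) retry=(1,0)
5 | W2 LOAD | counter=4 r=(3,4) succ=(1,0) retry=(1,0)
6 | W1 LOAD | counter=4 r=(4,4) succ=(1,0) retry=(1,0)
7 | W1 CAS | counter=5 r=(4,4) succ=(2,0) retry=(1,0)
8 | W2 CAS | counter=5 r=(4,4) succ=(2,0) retry=(1,1)
9 | W2 LOAD | counter=5 r=(4,5) succ=(2,0) retry=(1,1)
10 | W2 CAS | counter=6 r=(4,5) succ=(2,1) retry=(1,1)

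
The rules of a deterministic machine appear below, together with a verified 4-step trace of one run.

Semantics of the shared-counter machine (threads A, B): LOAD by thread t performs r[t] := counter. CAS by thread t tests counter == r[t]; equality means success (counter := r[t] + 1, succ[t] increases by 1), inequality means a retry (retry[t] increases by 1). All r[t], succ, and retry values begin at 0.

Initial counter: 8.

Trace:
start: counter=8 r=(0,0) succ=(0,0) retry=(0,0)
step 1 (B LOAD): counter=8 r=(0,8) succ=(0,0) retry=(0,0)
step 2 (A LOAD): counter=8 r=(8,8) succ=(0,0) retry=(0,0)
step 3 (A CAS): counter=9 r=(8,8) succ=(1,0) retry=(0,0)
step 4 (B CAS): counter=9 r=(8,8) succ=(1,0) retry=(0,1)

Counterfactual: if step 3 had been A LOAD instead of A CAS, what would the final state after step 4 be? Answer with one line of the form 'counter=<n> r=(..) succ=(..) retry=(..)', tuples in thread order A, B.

counter=9 r=(8,8) succ=(0,1) retry=(0,0)

(re-executing from step 3 with the substitution; state before step 3: counter=8 r=(8,8) succ=(0,0) retry=(0,0))
step 3 (A LOAD): counter=8 r=(8,8) succ=(0,0) retry=(0,0)
step 4 (B CAS): counter=9 r=(8,8) succ=(0,1) retry=(0,0)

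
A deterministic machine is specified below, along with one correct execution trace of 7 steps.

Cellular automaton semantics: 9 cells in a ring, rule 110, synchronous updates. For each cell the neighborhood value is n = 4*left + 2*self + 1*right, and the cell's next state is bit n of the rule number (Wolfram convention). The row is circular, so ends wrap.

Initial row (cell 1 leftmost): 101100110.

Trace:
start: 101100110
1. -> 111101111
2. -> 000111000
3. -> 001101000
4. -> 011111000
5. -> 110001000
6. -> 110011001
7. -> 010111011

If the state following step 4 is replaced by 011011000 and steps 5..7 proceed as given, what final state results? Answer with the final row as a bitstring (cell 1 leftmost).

state after step 4 := 011011000
5. -> 111111000
6. -> 100001001
7. -> 100011011

100011011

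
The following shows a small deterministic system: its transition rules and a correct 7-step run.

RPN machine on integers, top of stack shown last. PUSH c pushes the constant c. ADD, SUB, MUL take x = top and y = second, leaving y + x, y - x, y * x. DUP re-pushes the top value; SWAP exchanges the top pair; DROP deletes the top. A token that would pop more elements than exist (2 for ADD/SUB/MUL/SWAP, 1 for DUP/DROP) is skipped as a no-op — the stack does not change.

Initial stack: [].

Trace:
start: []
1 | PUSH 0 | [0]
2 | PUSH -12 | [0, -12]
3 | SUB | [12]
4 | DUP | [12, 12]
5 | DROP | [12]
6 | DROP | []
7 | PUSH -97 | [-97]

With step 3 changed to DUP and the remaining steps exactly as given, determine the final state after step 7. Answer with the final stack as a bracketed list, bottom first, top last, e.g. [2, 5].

[0, -12, -97]

(re-executing from step 3 with the substitution; state before step 3: [0, -12])
3 | DUP | [0, -12, -12]
4 | DUP | [0, -12, -12, -12]
5 | DROP | [0, -12, -12]
6 | DROP | [0, -12]
7 | PUSH -97 | [0, -12, -97]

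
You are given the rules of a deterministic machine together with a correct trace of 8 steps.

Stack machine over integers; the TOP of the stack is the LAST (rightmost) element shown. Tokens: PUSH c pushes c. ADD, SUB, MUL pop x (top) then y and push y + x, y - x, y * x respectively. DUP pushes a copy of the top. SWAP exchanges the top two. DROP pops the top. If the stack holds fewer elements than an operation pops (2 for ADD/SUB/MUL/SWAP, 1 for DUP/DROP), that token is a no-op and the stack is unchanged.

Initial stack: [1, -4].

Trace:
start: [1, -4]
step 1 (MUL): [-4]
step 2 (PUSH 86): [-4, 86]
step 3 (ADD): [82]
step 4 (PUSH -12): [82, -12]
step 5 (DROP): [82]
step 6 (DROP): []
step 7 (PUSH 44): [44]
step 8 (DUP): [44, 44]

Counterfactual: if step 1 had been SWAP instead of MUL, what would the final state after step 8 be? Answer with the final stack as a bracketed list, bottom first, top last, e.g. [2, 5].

[-4, 44, 44]

(re-executing from step 1 with the substitution; state before step 1: [1, -4])
step 1 (SWAP): [-4, 1]
step 2 (PUSH 86): [-4, 1, 86]
step 3 (ADD): [-4, 87]
step 4 (PUSH -12): [-4, 87, -12]
step 5 (DROP): [-4, 87]
step 6 (DROP): [-4]
step 7 (PUSH 44): [-4, 44]
step 8 (DUP): [-4, 44, 44]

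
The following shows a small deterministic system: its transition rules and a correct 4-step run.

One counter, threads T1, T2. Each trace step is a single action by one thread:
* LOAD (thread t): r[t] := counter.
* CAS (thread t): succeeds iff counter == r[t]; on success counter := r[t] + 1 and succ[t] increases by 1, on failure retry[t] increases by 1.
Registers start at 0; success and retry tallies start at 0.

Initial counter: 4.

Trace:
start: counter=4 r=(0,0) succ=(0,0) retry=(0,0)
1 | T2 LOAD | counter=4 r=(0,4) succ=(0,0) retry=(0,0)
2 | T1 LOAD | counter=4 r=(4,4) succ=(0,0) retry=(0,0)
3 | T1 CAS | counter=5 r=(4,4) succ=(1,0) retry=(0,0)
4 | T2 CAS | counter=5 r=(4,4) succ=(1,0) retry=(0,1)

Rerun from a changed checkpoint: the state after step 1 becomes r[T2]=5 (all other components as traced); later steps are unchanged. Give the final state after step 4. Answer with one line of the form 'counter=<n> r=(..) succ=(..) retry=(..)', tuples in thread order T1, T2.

state after step 1 := counter=4 r=(0,5) succ=(0,0) retry=(0,0)
2 | T1 LOAD | counter=4 r=(4,5) succ=(0,0) retry=(0,0)
3 | T1 CAS | counter=5 r=(4,5) succ=(1,0) retry=(0,0)
4 | T2 CAS | counter=6 r=(4,5) succ=(1,1) retry=(0,0)

counter=6 r=(4,5) succ=(1,1) retry=(0,0)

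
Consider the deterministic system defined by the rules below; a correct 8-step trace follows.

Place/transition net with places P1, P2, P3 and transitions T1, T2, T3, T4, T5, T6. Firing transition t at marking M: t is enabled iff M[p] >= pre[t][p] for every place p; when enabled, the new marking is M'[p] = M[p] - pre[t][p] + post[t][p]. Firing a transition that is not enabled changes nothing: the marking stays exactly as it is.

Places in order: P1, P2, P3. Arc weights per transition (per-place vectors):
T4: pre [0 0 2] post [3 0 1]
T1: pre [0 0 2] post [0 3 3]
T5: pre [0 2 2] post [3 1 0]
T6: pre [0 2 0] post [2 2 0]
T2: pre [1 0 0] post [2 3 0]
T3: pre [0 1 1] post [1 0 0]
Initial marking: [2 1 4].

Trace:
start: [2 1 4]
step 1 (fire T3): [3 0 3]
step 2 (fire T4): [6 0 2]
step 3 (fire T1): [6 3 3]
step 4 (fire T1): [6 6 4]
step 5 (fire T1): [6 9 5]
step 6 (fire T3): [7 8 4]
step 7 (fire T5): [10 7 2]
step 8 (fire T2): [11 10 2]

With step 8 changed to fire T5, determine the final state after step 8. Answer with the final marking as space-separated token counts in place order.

(re-executing from step 8 with the substitution; state before step 8: [10 7 2])
step 8 (fire T5): [13 6 0]

13 6 0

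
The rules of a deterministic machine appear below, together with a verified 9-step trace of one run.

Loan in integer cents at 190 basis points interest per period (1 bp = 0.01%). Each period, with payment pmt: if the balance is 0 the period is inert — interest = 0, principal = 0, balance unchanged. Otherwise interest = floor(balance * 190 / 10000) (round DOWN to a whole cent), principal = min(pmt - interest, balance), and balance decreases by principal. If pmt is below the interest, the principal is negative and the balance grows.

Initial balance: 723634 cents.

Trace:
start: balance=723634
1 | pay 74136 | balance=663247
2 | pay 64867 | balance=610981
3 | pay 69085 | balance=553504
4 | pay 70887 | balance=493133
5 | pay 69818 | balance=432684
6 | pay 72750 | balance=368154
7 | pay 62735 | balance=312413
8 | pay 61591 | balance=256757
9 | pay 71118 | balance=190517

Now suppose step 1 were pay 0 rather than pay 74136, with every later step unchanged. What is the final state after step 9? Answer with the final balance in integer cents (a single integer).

276701

(re-executing from step 1 with the substitution; state before step 1: balance=723634)
1 | pay 0 | balance=737383
2 | pay 64867 | balance=686526
3 | pay 69085 | balance=630484
4 | pay 70887 | balance=571576
5 | pay 69818 | balance=512617
6 | pay 72750 | balance=449606
7 | pay 62735 | balance=395413
8 | pay 61591 | balance=341334
9 | pay 71118 | balance=276701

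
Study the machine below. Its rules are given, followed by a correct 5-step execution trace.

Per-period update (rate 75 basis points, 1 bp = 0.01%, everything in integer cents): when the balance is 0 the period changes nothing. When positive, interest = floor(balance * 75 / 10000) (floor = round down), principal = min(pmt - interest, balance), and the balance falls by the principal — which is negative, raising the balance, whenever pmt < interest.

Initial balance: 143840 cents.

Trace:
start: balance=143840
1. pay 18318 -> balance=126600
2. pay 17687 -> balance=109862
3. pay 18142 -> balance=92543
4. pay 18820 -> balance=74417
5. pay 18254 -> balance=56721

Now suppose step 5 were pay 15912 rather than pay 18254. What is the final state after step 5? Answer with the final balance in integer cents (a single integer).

59063

(re-executing from step 5 with the substitution; state before step 5: balance=74417)
5. pay 15912 -> balance=59063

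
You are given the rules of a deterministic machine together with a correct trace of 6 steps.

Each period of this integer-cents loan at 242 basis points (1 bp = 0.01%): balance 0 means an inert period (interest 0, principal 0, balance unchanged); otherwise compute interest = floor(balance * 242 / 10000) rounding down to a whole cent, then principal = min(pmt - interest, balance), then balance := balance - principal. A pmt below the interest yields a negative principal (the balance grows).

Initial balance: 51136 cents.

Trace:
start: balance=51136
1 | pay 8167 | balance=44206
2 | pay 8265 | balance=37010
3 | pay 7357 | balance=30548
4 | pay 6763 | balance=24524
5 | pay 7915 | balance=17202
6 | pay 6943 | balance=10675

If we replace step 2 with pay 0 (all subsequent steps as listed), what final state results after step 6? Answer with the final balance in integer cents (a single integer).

(re-executing from step 2 with the substitution; state before step 2: balance=44206)
2 | pay 0 | balance=45275
3 | pay 7357 | balance=39013
4 | pay 6763 | balance=33194
5 | pay 7915 | balance=26082
6 | pay 6943 | balance=19770

19770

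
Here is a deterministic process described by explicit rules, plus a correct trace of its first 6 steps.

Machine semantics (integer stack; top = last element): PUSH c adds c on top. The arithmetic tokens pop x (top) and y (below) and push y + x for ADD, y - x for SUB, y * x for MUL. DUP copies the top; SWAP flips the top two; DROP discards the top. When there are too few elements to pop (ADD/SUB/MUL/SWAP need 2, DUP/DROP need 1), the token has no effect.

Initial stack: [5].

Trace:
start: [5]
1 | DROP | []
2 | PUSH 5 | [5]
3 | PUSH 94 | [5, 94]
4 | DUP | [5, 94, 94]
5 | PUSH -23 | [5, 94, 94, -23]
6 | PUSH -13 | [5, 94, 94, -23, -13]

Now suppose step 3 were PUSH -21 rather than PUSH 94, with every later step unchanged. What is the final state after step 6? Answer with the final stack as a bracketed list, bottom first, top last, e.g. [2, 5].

[5, -21, -21, -23, -13]

(re-executing from step 3 with the substitution; state before step 3: [5])
3 | PUSH -21 | [5, -21]
4 | DUP | [5, -21, -21]
5 | PUSH -23 | [5, -21, -21, -23]
6 | PUSH -13 | [5, -21, -21, -23, -13]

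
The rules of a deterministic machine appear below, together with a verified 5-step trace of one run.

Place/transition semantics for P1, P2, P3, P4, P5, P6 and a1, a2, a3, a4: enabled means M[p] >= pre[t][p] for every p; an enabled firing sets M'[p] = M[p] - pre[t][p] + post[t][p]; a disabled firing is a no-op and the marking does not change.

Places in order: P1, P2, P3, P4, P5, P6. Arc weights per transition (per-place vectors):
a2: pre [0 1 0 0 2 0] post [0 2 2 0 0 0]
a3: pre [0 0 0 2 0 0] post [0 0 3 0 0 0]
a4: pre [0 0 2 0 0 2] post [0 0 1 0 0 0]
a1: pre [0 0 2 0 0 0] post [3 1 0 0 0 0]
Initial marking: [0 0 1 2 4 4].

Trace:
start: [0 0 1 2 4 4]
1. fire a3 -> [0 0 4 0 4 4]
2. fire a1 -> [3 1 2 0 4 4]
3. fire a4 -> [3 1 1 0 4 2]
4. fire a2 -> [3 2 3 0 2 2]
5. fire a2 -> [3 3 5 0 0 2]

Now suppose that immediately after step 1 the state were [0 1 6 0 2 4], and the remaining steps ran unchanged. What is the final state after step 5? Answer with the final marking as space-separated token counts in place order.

3 3 5 0 0 2

state after step 1 := [0 1 6 0 2 4]
2. fire a1 -> [3 2 4 0 2 4]
3. fire a4 -> [3 2 3 0 2 2]
4. fire a2 -> [3 3 5 0 0 2]
5. fire a2 -> [3 3 5 0 0 2]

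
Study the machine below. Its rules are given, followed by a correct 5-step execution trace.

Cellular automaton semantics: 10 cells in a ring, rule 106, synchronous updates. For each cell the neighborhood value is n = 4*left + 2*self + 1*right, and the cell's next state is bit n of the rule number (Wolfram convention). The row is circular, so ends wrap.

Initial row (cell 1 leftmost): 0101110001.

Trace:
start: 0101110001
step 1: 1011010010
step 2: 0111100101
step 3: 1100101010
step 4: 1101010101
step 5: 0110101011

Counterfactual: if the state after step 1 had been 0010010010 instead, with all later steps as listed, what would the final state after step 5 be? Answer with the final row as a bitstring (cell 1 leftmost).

0100100010

state after step 1 := 0010010010
step 2: 0100100100
step 3: 1001001000
step 4: 0010010001
step 5: 0100100010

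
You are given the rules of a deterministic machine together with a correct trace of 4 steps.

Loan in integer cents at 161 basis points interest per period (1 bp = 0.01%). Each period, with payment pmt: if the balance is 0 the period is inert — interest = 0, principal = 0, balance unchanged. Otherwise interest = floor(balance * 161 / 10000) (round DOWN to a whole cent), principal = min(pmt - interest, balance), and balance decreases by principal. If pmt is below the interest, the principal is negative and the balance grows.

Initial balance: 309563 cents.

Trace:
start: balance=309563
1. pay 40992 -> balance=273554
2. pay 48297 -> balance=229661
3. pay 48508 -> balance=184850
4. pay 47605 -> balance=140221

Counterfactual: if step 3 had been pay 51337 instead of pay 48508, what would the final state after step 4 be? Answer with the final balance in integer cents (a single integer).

137346

(re-executing from step 3 with the substitution; state before step 3: balance=229661)
3. pay 51337 -> balance=182021
4. pay 47605 -> balance=137346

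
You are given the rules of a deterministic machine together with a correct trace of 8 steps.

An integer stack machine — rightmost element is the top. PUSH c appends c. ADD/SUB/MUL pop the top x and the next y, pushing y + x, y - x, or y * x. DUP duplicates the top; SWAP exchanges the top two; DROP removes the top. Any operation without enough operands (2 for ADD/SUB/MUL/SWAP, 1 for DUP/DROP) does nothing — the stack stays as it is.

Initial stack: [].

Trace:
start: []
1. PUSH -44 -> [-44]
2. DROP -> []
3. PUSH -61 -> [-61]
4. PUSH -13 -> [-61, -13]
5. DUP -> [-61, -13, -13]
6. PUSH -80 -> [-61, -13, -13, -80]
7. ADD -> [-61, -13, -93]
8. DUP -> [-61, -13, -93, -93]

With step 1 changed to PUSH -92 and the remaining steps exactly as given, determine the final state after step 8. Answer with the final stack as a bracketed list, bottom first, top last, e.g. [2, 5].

(re-executing from step 1 with the substitution; state before step 1: [])
1. PUSH -92 -> [-92]
2. DROP -> []
3. PUSH -61 -> [-61]
4. PUSH -13 -> [-61, -13]
5. DUP -> [-61, -13, -13]
6. PUSH -80 -> [-61, -13, -13, -80]
7. ADD -> [-61, -13, -93]
8. DUP -> [-61, -13, -93, -93]

[-61, -13, -93, -93]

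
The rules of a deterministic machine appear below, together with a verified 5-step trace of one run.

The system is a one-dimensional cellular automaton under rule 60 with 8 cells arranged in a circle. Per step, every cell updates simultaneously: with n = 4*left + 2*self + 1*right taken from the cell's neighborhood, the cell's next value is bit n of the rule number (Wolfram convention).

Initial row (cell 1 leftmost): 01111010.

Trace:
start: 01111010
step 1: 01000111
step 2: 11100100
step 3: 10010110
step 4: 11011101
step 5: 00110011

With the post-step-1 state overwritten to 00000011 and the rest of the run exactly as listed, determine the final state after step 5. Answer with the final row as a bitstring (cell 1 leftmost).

00110011

state after step 1 := 00000011
step 2: 10000010
step 3: 11000011
step 4: 00100010
step 5: 00110011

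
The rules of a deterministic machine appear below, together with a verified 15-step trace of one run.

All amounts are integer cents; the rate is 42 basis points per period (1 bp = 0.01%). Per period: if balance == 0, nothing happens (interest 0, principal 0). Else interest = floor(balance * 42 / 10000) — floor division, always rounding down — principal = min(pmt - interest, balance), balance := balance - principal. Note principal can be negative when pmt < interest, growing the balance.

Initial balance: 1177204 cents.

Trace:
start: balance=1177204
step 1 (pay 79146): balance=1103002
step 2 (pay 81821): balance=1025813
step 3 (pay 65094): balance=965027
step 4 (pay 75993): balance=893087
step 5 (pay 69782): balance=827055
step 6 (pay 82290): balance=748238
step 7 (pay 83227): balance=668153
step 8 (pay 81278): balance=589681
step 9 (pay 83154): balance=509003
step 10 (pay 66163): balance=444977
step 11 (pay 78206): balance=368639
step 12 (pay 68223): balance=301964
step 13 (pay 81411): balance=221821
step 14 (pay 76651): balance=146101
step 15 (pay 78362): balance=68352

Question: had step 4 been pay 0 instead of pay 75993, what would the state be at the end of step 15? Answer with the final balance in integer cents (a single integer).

147933

(re-executing from step 4 with the substitution; state before step 4: balance=965027)
step 4 (pay 0): balance=969080
step 5 (pay 69782): balance=903368
step 6 (pay 82290): balance=824872
step 7 (pay 83227): balance=745109
step 8 (pay 81278): balance=666960
step 9 (pay 83154): balance=586607
step 10 (pay 66163): balance=522907
step 11 (pay 78206): balance=446897
step 12 (pay 68223): balance=380550
step 13 (pay 81411): balance=300737
step 14 (pay 76651): balance=225349
step 15 (pay 78362): balance=147933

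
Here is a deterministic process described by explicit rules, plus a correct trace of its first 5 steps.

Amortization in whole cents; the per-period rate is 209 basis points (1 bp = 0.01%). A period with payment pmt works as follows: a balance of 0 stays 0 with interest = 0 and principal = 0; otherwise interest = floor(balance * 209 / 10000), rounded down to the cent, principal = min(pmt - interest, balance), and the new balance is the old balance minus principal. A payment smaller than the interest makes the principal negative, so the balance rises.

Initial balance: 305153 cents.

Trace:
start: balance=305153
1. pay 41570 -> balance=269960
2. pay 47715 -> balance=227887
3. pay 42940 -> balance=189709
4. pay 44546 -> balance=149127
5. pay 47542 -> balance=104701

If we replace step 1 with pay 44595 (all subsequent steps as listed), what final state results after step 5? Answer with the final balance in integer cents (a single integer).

101416

(re-executing from step 1 with the substitution; state before step 1: balance=305153)
1. pay 44595 -> balance=266935
2. pay 47715 -> balance=224798
3. pay 42940 -> balance=186556
4. pay 44546 -> balance=145909
5. pay 47542 -> balance=101416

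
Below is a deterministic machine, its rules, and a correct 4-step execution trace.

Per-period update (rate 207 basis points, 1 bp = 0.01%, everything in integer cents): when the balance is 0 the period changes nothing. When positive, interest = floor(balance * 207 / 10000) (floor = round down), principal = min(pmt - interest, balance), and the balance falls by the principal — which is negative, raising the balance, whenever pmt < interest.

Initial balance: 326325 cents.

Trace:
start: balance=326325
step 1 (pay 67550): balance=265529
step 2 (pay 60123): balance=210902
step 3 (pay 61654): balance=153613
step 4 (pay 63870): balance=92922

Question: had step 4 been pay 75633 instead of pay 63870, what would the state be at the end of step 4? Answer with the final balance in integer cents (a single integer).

(re-executing from step 4 with the substitution; state before step 4: balance=153613)
step 4 (pay 75633): balance=81159

81159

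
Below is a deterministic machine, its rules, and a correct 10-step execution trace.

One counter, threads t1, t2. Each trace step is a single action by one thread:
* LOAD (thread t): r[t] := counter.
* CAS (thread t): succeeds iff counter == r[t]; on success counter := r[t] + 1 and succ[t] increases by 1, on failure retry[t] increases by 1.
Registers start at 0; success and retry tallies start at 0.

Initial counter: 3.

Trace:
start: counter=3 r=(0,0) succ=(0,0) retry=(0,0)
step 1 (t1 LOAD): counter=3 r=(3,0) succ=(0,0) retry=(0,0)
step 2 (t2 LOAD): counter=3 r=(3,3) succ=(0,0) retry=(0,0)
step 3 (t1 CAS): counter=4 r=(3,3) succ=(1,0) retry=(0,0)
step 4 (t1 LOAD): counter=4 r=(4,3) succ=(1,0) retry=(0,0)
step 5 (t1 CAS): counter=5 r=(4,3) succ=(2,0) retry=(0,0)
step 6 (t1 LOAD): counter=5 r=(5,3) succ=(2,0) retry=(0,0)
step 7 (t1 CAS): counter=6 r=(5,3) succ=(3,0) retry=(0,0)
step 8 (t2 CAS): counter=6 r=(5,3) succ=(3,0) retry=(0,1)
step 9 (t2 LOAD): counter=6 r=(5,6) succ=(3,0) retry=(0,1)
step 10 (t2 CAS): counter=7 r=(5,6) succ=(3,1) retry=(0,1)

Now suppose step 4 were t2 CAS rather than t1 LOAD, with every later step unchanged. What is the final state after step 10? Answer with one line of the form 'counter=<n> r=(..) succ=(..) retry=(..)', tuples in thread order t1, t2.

(re-executing from step 4 with the substitution; state before step 4: counter=4 r=(3,3) succ=(1,0) retry=(0,0))
step 4 (t2 CAS): counter=4 r=(3,3) succ=(1,0) retry=(0,1)
step 5 (t1 CAS): counter=4 r=(3,3) succ=(1,0) retry=(1,1)
step 6 (t1 LOAD): counter=4 r=(4,3) succ=(1,0) retry=(1,1)
step 7 (t1 CAS): counter=5 r=(4,3) succ=(2,0) retry=(1,1)
step 8 (t2 CAS): counter=5 r=(4,3) succ=(2,0) retry=(1,2)
step 9 (t2 LOAD): counter=5 r=(4,5) succ=(2,0) retry=(1,2)
step 10 (t2 CAS): counter=6 r=(4,5) succ=(2,1) retry=(1,2)

counter=6 r=(4,5) succ=(2,1) retry=(1,2)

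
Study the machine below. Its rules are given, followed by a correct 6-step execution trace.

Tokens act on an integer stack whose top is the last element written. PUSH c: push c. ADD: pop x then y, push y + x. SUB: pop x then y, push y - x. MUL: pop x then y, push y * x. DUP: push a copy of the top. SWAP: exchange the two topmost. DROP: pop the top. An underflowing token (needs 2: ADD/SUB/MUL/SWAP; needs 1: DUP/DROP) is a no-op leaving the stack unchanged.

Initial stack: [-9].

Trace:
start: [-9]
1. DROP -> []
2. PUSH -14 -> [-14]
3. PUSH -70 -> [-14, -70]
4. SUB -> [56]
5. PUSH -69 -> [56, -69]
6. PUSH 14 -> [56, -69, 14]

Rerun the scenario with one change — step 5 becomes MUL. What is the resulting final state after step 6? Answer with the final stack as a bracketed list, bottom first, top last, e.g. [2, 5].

[56, 14]

(re-executing from step 5 with the substitution; state before step 5: [56])
5. MUL -> [56]
6. PUSH 14 -> [56, 14]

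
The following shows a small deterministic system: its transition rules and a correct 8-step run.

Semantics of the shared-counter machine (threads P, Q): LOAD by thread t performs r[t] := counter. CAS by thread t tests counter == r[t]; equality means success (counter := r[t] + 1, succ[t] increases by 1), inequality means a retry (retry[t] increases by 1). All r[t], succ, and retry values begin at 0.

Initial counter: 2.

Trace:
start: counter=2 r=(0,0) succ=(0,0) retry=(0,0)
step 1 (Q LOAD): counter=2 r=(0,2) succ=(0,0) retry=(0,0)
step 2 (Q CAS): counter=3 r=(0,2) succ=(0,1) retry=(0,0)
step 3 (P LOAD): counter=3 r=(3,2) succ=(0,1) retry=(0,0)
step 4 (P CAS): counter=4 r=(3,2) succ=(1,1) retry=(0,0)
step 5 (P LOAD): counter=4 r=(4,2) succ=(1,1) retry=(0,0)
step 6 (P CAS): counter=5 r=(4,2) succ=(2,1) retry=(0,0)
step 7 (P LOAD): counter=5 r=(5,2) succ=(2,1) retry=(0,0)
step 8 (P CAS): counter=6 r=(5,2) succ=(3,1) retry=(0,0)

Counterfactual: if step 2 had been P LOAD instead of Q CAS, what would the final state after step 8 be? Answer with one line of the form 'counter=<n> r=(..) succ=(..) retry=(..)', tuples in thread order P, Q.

counter=5 r=(4,2) succ=(3,0) retry=(0,0)

(re-executing from step 2 with the substitution; state before step 2: counter=2 r=(0,2) succ=(0,0) retry=(0,0))
step 2 (P LOAD): counter=2 r=(2,2) succ=(0,0) retry=(0,0)
step 3 (P LOAD): counter=2 r=(2,2) succ=(0,0) retry=(0,0)
step 4 (P CAS): counter=3 r=(2,2) succ=(1,0) retry=(0,0)
step 5 (P LOAD): counter=3 r=(3,2) succ=(1,0) retry=(0,0)
step 6 (P CAS): counter=4 r=(3,2) succ=(2,0) retry=(0,0)
step 7 (P LOAD): counter=4 r=(4,2) succ=(2,0) retry=(0,0)
step 8 (P CAS): counter=5 r=(4,2) succ=(3,0) retry=(0,0)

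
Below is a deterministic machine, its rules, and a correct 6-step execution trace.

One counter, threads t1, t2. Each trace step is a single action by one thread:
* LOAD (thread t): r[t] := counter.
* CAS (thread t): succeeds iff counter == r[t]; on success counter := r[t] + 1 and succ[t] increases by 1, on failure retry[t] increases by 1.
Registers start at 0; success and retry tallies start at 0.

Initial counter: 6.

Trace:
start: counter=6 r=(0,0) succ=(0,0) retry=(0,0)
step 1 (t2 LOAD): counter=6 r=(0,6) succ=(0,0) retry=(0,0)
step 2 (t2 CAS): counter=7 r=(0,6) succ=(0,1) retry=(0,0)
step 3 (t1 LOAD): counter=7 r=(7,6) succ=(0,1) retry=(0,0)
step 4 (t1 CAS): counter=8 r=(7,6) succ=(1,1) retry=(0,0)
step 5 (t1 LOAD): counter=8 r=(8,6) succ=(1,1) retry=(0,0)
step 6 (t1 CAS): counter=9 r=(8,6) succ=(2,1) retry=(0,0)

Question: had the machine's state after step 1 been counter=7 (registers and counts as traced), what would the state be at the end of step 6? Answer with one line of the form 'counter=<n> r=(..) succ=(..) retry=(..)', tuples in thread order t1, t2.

counter=9 r=(8,6) succ=(2,0) retry=(0,1)

state after step 1 := counter=7 r=(0,6) succ=(0,0) retry=(0,0)
step 2 (t2 CAS): counter=7 r=(0,6) succ=(0,0) retry=(0,1)
step 3 (t1 LOAD): counter=7 r=(7,6) succ=(0,0) retry=(0,1)
step 4 (t1 CAS): counter=8 r=(7,6) succ=(1,0) retry=(0,1)
step 5 (t1 LOAD): counter=8 r=(8,6) succ=(1,0) retry=(0,1)
step 6 (t1 CAS): counter=9 r=(8,6) succ=(2,0) retry=(0,1)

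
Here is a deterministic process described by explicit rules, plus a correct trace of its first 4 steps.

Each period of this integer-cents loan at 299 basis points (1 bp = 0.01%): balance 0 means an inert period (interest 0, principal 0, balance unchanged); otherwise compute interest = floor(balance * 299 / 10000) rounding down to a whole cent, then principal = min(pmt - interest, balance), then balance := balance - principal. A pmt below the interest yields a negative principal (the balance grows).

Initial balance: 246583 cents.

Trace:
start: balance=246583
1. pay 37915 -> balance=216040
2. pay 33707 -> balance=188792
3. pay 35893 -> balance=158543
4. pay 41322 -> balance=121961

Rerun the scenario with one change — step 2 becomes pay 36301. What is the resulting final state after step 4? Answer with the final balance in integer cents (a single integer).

(re-executing from step 2 with the substitution; state before step 2: balance=216040)
2. pay 36301 -> balance=186198
3. pay 35893 -> balance=155872
4. pay 41322 -> balance=119210

119210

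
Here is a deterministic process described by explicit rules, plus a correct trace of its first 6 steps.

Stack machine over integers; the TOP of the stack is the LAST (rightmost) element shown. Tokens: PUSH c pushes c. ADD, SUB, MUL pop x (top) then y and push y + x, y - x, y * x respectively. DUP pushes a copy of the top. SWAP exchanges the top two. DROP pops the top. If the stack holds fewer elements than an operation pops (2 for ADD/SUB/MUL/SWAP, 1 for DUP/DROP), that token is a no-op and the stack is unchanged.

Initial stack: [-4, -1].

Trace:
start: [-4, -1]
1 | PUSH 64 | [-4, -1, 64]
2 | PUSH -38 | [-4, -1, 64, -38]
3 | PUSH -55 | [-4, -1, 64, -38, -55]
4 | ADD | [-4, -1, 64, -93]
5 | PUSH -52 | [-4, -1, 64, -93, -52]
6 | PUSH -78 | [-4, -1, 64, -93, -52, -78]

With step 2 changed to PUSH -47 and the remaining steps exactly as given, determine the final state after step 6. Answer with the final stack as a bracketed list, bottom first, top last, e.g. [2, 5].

[-4, -1, 64, -102, -52, -78]

(re-executing from step 2 with the substitution; state before step 2: [-4, -1, 64])
2 | PUSH -47 | [-4, -1, 64, -47]
3 | PUSH -55 | [-4, -1, 64, -47, -55]
4 | ADD | [-4, -1, 64, -102]
5 | PUSH -52 | [-4, -1, 64, -102, -52]
6 | PUSH -78 | [-4, -1, 64, -102, -52, -78]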